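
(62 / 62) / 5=1 / 5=0.20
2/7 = 0.29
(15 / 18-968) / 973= -829 / 834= -0.99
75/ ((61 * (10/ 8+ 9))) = 300/ 2501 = 0.12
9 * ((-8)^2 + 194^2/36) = 9985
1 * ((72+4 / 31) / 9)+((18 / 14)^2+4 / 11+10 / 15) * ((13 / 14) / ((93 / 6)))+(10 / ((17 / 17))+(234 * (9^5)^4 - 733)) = 2994725734834644735665497886 / 1052667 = 2844893717419321338719.18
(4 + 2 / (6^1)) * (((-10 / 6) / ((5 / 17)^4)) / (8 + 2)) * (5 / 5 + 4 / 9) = -14115049 / 101250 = -139.41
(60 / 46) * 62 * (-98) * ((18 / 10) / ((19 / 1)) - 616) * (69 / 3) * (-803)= -1712860843848 / 19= -90150570728.84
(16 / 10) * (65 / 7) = 104 / 7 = 14.86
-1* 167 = -167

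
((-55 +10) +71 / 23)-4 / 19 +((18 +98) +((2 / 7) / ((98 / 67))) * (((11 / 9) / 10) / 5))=4983357469 / 67450950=73.88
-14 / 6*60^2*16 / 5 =-26880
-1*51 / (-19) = 51 / 19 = 2.68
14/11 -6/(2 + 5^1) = 32/77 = 0.42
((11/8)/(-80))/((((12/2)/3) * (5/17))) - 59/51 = -387137/326400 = -1.19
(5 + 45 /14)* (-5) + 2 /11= -6297 /154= -40.89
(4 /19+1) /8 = 23 /152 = 0.15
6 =6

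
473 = 473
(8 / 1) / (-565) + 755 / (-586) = -1.30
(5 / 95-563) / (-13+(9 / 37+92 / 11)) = 128.14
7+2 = 9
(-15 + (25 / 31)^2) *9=-124110 / 961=-129.15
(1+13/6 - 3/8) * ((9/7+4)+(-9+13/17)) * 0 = 0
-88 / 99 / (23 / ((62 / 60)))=-124 / 3105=-0.04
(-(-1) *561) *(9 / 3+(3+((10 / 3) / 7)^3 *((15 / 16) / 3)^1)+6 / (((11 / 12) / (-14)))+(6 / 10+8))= -1333536763 / 30870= -43198.47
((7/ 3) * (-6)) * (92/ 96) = -161/ 12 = -13.42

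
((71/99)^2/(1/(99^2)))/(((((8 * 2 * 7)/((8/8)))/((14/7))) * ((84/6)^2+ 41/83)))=0.46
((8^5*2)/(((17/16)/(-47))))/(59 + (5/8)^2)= -3154116608/64617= -48812.49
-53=-53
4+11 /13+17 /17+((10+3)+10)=375 /13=28.85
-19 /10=-1.90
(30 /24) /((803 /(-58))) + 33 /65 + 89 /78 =244027 /156585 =1.56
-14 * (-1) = 14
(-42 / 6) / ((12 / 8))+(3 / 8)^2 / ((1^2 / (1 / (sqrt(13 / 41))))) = -14 / 3+9 * sqrt(533) / 832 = -4.42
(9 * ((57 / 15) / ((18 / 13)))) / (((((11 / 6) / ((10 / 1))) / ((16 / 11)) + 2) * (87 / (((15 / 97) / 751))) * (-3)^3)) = -3040 / 2985051519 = -0.00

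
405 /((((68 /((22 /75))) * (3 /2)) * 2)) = 99 /170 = 0.58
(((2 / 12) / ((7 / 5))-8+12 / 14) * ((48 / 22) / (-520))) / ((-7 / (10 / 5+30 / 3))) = -354 / 7007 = -0.05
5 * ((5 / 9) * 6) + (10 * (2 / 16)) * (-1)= 185 / 12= 15.42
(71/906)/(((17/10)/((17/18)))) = 355/8154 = 0.04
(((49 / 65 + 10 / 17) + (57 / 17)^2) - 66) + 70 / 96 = -47506397 / 901680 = -52.69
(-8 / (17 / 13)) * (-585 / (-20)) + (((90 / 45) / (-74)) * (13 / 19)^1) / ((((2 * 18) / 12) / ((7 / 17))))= -6415669 / 35853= -178.94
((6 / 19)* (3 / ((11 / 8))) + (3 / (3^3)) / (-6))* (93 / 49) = 33511 / 26334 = 1.27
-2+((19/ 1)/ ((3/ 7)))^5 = 41615795407/ 243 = 171258417.31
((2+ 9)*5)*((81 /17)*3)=13365 /17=786.18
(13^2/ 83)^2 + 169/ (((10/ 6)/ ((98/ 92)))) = 177712457/ 1584470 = 112.16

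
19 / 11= 1.73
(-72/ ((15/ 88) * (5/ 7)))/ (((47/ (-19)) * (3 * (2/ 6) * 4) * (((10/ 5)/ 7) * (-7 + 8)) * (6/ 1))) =40964/ 1175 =34.86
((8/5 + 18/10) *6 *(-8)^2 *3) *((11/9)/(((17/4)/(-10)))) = -11264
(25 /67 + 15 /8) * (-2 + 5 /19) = -39765 /10184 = -3.90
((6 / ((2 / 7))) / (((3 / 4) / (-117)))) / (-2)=1638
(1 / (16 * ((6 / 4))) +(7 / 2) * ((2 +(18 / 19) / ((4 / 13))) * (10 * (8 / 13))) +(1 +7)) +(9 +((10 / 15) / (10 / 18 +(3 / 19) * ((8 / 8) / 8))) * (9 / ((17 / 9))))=10465513853 / 79310712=131.96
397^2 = 157609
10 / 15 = 2 / 3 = 0.67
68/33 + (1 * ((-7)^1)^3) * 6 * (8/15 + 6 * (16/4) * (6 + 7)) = -106126604/165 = -643191.54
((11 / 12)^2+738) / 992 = 106393 / 142848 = 0.74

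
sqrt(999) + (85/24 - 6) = -59/24 + 3 * sqrt(111) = 29.15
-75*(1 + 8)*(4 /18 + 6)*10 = -42000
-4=-4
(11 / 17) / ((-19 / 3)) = -33 / 323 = -0.10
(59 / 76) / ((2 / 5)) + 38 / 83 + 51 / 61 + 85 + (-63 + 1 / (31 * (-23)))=13845696841 / 548707688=25.23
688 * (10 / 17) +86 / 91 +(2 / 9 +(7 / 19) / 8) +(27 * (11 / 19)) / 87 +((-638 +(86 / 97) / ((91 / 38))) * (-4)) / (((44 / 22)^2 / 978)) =3714807485826793 / 5953140648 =624008.02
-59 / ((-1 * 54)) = 59 / 54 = 1.09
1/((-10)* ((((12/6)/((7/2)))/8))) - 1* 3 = -22/5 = -4.40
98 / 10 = 49 / 5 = 9.80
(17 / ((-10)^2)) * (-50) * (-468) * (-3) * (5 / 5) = -11934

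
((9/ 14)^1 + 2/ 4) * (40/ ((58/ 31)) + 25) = 53.00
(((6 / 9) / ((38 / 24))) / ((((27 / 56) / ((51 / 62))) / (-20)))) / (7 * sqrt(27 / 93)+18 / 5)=761600 / 18639 - 13328000 * sqrt(31) / 1733427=-1.95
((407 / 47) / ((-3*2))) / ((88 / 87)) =-1073 / 752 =-1.43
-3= -3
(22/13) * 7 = 154/13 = 11.85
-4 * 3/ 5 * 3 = -7.20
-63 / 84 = -3 / 4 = -0.75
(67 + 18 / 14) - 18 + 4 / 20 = 1767 / 35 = 50.49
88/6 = 44/3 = 14.67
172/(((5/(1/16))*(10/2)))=0.43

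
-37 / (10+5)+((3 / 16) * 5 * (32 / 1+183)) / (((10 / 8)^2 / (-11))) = -21322 / 15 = -1421.47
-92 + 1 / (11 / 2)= -1010 / 11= -91.82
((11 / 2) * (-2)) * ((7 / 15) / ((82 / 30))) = -77 / 41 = -1.88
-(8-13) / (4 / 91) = 113.75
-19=-19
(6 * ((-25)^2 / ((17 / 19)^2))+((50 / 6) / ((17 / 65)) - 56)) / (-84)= -577189 / 10404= -55.48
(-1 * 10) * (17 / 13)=-170 / 13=-13.08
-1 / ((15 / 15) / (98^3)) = -941192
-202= -202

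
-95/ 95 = -1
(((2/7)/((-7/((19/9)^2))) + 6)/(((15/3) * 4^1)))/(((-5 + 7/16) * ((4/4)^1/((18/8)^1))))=-0.14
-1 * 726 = -726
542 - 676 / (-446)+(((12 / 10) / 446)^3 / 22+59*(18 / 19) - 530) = 40218477937513 / 579429875750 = 69.41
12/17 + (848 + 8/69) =995668/1173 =848.82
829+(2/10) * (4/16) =16581/20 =829.05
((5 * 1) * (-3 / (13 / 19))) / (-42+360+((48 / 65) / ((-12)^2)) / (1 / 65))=-171 / 2483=-0.07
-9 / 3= -3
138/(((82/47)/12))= 38916/41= 949.17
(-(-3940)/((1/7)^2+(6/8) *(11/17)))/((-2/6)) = -7876848/337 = -23373.44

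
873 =873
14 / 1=14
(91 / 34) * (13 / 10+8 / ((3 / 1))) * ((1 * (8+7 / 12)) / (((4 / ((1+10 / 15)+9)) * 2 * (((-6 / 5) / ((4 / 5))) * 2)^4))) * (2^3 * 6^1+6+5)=3871049 / 43740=88.50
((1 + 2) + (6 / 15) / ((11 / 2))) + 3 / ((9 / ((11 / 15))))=1642 / 495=3.32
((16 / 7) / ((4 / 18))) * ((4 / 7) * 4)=1152 / 49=23.51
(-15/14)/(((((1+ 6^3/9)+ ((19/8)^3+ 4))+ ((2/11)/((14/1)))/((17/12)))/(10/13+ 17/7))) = -0.08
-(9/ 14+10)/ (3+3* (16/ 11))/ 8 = -1639/ 9072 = -0.18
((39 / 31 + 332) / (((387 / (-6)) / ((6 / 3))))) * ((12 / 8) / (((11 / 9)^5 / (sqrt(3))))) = -1220070438 * sqrt(3) / 214680983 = -9.84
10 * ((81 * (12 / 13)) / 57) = 13.12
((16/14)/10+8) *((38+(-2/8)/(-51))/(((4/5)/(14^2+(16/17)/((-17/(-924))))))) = 1404231113/14739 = 95273.16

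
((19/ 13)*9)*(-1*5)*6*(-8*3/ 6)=20520/ 13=1578.46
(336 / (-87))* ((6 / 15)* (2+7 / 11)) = -224 / 55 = -4.07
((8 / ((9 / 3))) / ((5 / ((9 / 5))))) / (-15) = -8 / 125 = -0.06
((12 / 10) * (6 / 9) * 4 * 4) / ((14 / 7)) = 32 / 5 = 6.40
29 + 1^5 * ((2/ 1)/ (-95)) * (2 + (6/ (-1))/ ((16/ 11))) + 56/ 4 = 16357/ 380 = 43.04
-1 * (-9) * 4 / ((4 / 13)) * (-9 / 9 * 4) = -468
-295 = -295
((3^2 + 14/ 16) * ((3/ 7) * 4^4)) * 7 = 7584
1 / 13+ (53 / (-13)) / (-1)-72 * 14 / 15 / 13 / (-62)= 8538 / 2015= 4.24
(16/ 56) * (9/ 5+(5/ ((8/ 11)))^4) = 6541427/ 10240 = 638.81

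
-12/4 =-3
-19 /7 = -2.71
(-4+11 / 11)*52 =-156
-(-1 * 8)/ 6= 1.33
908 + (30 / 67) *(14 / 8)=121777 / 134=908.78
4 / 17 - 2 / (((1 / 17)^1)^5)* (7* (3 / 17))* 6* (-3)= 1073411896 / 17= 63141876.24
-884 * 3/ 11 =-2652/ 11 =-241.09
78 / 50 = 39 / 25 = 1.56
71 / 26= 2.73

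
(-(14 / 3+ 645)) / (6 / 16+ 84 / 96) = -7796 / 15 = -519.73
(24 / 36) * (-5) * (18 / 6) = -10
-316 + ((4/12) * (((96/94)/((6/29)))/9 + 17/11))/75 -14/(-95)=-6282621193/19891575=-315.84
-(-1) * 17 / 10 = 17 / 10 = 1.70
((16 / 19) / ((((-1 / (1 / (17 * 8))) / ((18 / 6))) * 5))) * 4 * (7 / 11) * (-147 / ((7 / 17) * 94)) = 1764 / 49115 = 0.04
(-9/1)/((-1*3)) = 3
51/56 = 0.91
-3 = -3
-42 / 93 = -14 / 31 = -0.45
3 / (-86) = -3 / 86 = -0.03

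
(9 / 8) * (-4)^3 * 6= -432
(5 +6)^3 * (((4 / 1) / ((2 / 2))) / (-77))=-484 / 7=-69.14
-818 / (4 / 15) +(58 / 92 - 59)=-71895 / 23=-3125.87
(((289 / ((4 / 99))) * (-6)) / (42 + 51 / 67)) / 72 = -212993 / 15280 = -13.94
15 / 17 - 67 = -1124 / 17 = -66.12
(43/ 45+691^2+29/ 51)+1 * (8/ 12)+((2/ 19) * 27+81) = 6941436824/ 14535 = 477567.03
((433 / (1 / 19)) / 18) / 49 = 8227 / 882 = 9.33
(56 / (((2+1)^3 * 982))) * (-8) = -224 / 13257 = -0.02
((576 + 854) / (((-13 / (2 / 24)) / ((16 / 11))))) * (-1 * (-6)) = -80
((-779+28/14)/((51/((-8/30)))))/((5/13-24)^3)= -0.00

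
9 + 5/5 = 10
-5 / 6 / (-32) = 5 / 192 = 0.03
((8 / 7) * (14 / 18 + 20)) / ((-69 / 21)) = -1496 / 207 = -7.23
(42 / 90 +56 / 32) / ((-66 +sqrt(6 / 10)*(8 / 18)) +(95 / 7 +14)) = -2253951 / 39071804 -6517*sqrt(15) / 48839755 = -0.06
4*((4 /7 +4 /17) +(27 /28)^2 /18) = 22881 /6664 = 3.43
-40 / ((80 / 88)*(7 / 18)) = -792 / 7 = -113.14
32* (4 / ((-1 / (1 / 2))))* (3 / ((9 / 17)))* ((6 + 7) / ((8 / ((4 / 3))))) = -7072 / 9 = -785.78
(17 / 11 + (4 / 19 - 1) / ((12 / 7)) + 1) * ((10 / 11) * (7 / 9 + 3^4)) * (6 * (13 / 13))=2138080 / 2299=930.00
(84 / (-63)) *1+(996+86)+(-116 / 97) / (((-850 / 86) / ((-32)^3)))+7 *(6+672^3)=262716407750248 / 123675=2124248293.92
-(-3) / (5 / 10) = 6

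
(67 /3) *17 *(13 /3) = 14807 /9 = 1645.22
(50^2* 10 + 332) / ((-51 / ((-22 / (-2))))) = -92884 / 17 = -5463.76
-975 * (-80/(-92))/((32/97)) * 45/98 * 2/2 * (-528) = 702219375/1127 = 623087.29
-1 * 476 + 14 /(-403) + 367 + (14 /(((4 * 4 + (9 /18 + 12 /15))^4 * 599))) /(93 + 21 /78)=-109.03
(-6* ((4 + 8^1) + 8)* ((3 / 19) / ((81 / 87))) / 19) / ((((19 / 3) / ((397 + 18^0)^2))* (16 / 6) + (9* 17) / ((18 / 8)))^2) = -2455862588766 / 10602144475266125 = -0.00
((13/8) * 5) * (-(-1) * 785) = 51025/8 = 6378.12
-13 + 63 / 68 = -821 / 68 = -12.07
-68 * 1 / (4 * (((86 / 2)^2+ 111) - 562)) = -17 / 1398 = -0.01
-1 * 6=-6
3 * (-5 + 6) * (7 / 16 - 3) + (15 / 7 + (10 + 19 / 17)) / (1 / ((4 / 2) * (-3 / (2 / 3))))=-241869 / 1904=-127.03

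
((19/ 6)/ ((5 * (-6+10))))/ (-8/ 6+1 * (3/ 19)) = -361/ 2680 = -0.13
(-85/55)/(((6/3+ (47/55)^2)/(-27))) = 42075/2753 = 15.28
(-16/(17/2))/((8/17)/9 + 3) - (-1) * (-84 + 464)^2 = 67434512/467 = 144399.38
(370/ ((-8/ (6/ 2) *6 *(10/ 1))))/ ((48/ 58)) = -1073/ 384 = -2.79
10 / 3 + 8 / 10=62 / 15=4.13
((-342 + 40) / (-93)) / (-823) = -302 / 76539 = -0.00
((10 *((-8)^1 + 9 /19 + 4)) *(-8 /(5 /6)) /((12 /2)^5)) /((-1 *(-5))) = 67 /7695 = 0.01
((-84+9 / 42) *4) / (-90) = 391 / 105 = 3.72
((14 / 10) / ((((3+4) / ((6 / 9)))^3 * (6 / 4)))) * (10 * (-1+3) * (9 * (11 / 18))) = 352 / 3969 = 0.09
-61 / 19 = -3.21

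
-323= -323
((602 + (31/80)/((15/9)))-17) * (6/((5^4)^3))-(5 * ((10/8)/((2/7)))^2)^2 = -228977203009573777/25000000000000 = -9159.09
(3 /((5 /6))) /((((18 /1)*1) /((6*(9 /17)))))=54 /85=0.64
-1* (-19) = 19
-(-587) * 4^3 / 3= 37568 / 3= 12522.67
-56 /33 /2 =-28 /33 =-0.85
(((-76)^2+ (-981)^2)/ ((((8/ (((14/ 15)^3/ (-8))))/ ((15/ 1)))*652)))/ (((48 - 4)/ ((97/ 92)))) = -32210886127/ 4750732800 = -6.78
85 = 85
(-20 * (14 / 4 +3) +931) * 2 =1602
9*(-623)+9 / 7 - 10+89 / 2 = -77997 / 14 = -5571.21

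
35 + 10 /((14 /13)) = 310 /7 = 44.29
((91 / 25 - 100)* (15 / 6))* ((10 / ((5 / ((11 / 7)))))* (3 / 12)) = -189.28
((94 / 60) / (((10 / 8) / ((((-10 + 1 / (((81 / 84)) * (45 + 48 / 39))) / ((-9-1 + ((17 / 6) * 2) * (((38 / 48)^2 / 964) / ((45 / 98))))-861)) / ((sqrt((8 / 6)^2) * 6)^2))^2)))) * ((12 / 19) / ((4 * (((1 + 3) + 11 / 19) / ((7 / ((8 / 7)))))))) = 94671154655168848596 / 11163023298969235708700414621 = 0.00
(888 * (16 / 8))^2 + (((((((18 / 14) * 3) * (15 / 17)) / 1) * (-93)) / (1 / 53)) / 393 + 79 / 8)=393359505523 / 124712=3154143.19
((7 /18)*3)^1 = 7 /6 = 1.17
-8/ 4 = -2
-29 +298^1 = 269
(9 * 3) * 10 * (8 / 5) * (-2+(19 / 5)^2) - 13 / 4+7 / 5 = 537223 / 100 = 5372.23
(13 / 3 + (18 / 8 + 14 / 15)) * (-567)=-85239 / 20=-4261.95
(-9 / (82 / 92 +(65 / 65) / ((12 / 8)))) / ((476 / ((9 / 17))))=-5589 / 869890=-0.01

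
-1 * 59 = -59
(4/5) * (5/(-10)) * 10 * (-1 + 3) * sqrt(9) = -24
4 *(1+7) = 32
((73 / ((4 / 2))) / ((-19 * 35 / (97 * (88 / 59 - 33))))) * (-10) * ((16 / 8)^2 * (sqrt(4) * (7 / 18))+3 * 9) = -3567329909 / 70623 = -50512.30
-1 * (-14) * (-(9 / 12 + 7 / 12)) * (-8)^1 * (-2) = -896 / 3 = -298.67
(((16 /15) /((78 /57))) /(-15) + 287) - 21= 777898 /2925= 265.95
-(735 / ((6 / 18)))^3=-10720765125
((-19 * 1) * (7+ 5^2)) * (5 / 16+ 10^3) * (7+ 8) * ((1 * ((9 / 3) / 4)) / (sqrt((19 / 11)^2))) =-7922475 / 2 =-3961237.50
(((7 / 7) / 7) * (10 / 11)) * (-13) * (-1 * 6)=780 / 77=10.13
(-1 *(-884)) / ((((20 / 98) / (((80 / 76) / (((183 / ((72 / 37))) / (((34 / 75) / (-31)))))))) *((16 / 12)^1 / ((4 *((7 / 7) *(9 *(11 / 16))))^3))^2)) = -1559879146293104637 / 17015974400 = -91671455.87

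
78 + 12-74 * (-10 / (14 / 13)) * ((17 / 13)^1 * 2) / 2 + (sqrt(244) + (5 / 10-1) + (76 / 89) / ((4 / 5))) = 2 * sqrt(61) + 1232467 / 1246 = 1004.76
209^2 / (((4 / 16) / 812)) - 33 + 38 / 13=1844386153 / 13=141875857.92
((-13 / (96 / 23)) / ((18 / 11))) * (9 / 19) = -3289 / 3648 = -0.90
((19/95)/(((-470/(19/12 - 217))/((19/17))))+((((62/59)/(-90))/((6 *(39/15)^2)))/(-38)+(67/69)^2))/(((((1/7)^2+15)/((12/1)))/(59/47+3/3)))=1.88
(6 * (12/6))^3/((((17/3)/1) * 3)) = 101.65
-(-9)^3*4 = 2916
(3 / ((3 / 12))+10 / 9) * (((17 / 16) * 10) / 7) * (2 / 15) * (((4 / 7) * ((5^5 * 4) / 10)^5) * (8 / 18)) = 24487304687500000000 / 11907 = 2056546962920970.86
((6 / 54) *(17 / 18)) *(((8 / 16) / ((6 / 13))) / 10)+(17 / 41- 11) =-8427899 / 797040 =-10.57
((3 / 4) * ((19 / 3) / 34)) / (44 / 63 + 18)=63 / 8432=0.01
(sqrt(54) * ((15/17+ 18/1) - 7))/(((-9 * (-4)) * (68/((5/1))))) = 505 * sqrt(6)/6936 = 0.18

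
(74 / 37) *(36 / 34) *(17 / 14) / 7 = 18 / 49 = 0.37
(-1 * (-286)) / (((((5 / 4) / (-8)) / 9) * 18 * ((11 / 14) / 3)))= -17472 / 5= -3494.40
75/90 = 0.83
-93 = -93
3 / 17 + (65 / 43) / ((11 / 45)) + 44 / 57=3269012 / 458337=7.13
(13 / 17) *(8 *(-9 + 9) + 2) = 1.53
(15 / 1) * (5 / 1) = 75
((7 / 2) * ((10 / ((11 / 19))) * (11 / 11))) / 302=665 / 3322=0.20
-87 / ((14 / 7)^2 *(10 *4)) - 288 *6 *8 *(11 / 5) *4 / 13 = -19465323 / 2080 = -9358.33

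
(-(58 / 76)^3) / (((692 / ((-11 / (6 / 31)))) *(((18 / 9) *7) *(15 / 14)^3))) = 407515801 / 192230334000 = 0.00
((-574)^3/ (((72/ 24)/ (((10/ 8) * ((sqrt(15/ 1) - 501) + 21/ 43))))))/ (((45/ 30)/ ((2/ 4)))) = 1695926641220/ 129 - 236399030 * sqrt(15)/ 9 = 13044988203.85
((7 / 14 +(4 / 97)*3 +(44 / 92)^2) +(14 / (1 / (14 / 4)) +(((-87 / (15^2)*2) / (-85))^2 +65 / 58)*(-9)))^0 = 1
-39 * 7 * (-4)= 1092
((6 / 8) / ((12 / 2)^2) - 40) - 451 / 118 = -124045 / 2832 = -43.80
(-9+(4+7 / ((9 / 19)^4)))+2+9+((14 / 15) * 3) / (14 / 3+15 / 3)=138259447 / 951345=145.33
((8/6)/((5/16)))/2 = 32/15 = 2.13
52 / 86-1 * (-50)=2176 / 43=50.60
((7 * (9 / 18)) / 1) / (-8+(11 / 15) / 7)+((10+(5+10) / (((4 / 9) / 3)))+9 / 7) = 2601889 / 23212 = 112.09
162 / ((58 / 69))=192.72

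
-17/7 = -2.43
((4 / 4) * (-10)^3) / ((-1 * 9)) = 1000 / 9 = 111.11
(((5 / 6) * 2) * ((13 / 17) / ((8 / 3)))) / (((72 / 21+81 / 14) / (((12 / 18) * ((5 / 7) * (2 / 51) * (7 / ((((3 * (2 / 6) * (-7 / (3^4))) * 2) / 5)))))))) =-4875 / 24854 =-0.20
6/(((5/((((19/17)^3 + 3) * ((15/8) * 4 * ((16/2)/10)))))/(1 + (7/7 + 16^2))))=200602224/24565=8166.18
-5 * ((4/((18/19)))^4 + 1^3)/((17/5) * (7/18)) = -6152050/5103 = -1205.58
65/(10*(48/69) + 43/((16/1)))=1840/273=6.74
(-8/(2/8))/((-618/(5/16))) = 5/309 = 0.02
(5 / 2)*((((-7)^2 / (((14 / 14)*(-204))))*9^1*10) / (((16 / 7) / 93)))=-2392425 / 1088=-2198.92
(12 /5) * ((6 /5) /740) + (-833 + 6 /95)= -73193983 /87875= -832.93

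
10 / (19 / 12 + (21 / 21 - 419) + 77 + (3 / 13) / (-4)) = -780 / 26479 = -0.03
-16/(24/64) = -42.67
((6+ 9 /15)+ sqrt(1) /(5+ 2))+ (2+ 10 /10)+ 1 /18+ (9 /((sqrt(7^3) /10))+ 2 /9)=90 * sqrt(7) /49+ 6313 /630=14.88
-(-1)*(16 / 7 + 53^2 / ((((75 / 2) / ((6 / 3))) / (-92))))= -7234784 / 525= -13780.54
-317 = -317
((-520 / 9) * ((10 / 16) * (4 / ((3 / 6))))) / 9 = -2600 / 81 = -32.10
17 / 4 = 4.25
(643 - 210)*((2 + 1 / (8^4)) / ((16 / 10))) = 17737845 / 32768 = 541.32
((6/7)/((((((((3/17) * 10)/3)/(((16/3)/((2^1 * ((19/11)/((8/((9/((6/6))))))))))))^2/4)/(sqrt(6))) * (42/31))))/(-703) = -4440223744 * sqrt(6)/226634563575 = -0.05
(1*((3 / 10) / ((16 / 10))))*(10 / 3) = 5 / 8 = 0.62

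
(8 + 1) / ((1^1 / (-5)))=-45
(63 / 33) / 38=21 / 418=0.05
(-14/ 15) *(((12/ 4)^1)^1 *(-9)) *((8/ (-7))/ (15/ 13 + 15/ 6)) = -3744/ 475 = -7.88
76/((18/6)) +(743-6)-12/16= 9139/12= 761.58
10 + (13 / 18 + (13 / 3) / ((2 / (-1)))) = 77 / 9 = 8.56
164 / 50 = 82 / 25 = 3.28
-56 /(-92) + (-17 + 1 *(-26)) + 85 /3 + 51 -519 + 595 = 112.94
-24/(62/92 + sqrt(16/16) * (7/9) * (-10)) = 9936/2941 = 3.38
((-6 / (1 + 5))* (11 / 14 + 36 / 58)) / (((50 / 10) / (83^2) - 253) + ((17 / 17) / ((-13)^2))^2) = 112348092259 / 20210396913658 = 0.01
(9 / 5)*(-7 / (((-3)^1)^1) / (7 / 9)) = 27 / 5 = 5.40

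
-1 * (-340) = 340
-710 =-710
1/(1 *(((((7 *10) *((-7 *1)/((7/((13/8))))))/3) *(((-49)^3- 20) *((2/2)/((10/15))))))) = 0.00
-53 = -53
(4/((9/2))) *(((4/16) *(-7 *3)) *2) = -28/3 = -9.33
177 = 177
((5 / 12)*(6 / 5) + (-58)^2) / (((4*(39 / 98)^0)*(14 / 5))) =33645 / 112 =300.40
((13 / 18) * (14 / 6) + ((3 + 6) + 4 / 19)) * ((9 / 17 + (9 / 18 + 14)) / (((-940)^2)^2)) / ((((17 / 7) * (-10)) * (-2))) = 39987283 / 9260119885017600000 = 0.00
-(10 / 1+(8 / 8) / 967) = -9671 / 967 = -10.00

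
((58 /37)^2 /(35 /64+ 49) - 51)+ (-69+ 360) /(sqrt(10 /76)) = -221180753 /4341099+ 291 * sqrt(190) /5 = 751.28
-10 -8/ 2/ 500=-1251/ 125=-10.01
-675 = -675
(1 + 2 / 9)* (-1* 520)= -5720 / 9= -635.56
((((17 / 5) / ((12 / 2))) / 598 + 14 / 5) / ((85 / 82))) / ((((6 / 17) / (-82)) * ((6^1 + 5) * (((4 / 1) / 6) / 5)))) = -428.04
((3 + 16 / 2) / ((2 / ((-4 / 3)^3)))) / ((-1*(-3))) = -352 / 81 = -4.35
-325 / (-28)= 325 / 28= 11.61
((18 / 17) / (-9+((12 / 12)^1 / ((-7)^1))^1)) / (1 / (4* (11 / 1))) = -693 / 136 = -5.10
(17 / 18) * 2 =1.89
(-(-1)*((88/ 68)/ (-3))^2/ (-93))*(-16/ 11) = 704/ 241893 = 0.00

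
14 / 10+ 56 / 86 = 441 / 215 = 2.05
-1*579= -579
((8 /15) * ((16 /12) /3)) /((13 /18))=64 /195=0.33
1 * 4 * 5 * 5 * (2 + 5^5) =312700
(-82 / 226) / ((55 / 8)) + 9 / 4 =54623 / 24860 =2.20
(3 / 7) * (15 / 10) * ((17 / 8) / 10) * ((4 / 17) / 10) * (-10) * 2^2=-9 / 70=-0.13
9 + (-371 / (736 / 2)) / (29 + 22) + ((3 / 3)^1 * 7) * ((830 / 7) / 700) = 10.17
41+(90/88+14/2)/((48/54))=50.03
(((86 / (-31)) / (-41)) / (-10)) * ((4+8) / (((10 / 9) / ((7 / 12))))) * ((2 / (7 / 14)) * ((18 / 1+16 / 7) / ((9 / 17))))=-207604 / 31775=-6.53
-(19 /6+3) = -37 /6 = -6.17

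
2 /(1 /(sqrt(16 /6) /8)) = sqrt(6) /6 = 0.41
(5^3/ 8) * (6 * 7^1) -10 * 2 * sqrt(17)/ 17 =2625/ 4 -20 * sqrt(17)/ 17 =651.40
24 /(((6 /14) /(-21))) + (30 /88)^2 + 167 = -1953199 /1936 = -1008.88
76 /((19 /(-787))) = -3148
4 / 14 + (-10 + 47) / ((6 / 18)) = 779 / 7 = 111.29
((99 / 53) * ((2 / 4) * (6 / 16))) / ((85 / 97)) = 28809 / 72080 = 0.40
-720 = -720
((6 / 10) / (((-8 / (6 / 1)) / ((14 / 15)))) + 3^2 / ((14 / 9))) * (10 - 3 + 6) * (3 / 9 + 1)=16276 / 175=93.01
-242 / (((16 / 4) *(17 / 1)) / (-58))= 3509 / 17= 206.41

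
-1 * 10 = -10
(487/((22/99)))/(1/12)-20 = 26278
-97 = -97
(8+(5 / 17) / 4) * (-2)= -549 / 34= -16.15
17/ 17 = 1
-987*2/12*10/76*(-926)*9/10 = 1370943/76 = 18038.72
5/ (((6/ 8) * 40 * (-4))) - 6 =-145/ 24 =-6.04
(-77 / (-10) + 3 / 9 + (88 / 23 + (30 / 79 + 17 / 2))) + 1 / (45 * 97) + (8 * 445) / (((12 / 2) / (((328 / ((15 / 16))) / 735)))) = 353463686953 / 1165887135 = 303.17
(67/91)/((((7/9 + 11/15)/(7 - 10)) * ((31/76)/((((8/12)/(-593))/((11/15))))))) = 1718550/312823511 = 0.01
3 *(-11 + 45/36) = -117/4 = -29.25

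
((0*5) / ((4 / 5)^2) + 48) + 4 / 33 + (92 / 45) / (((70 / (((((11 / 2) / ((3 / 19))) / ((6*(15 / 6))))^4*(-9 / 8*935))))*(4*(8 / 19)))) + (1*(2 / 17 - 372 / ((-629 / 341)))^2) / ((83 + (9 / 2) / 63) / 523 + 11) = 22065204582285405541491277 / 6967859790533241600000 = 3166.71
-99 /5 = -19.80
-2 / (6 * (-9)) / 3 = 1 / 81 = 0.01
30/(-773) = -30/773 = -0.04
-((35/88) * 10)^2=-30625/1936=-15.82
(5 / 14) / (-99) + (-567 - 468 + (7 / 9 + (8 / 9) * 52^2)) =1897891 / 1386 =1369.33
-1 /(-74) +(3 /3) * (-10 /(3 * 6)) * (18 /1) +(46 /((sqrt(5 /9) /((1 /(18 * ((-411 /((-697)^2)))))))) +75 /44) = -11173607 * sqrt(5) /6165-13483 /1628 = -4060.99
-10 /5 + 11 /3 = 5 /3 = 1.67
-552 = -552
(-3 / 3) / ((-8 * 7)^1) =0.02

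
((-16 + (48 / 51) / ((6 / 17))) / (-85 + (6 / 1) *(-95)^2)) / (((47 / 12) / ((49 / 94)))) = -784 / 23885917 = -0.00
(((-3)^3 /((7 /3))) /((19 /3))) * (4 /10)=-486 /665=-0.73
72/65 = 1.11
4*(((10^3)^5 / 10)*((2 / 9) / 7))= 800000000000000 / 63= 12698412698412.70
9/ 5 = 1.80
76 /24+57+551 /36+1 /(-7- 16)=62455 /828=75.43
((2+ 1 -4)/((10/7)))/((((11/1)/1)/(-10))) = 7/11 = 0.64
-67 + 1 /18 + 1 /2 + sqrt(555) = -598 /9 + sqrt(555) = -42.89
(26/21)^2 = 676/441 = 1.53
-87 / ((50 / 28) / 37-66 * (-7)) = -45066 / 239341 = -0.19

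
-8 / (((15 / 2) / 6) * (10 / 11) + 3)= -1.93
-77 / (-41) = 77 / 41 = 1.88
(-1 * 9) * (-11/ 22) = 9/ 2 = 4.50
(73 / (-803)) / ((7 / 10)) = -0.13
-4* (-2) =8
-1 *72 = -72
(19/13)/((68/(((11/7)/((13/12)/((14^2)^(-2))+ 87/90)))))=1045/1287670202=0.00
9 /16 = 0.56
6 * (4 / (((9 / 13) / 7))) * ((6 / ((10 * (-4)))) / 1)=-182 / 5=-36.40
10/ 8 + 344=1381/ 4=345.25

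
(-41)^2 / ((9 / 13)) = 21853 / 9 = 2428.11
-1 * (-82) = 82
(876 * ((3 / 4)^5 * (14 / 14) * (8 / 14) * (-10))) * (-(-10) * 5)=-6652125 / 112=-59393.97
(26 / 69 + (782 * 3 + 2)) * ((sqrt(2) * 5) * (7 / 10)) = 567133 * sqrt(2) / 69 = 11623.87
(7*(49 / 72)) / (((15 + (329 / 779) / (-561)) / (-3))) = -49965839 / 52439648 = -0.95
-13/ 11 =-1.18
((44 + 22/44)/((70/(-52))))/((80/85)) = -19669/560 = -35.12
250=250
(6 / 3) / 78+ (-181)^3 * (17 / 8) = -3931418275 / 312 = -12600699.60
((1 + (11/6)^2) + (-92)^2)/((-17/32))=-143464/9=-15940.44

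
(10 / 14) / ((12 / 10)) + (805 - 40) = 32155 / 42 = 765.60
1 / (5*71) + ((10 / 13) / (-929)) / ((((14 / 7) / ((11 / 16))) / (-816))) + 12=12.24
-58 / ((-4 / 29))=841 / 2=420.50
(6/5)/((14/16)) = 48/35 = 1.37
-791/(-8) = 791/8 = 98.88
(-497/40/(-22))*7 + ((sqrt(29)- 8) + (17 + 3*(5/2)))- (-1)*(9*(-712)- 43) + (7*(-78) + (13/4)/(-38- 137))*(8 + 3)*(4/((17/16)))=-15206464083/523600 + sqrt(29)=-29036.75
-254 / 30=-127 / 15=-8.47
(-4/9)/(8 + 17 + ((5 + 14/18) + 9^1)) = -2/179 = -0.01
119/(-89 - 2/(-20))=-170/127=-1.34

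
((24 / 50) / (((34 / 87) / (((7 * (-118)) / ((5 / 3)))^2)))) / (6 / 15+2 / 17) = 801333162 / 1375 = 582787.75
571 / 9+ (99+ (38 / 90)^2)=329311 / 2025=162.62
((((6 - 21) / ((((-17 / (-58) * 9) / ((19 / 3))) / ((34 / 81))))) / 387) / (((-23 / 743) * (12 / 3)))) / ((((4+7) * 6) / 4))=4093930 / 214131357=0.02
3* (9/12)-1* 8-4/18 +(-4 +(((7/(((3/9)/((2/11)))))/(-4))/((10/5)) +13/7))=-11909/1386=-8.59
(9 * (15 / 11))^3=1848.52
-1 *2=-2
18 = 18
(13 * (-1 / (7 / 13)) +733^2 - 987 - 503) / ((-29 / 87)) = -11251272 / 7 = -1607324.57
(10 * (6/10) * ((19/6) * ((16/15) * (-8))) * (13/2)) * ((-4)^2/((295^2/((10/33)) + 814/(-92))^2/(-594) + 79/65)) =15654472704/128894838558113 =0.00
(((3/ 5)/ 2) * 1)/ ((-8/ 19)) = -57/ 80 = -0.71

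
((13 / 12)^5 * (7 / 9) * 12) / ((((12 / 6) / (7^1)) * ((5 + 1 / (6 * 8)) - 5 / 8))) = 18193357 / 1640736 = 11.09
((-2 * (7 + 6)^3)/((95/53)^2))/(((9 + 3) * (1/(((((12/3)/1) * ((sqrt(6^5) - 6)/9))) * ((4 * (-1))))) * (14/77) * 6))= -271540412/243675 + 543080824 * sqrt(6)/81225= 15263.25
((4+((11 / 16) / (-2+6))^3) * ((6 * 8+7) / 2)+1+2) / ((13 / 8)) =59317749 / 851968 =69.62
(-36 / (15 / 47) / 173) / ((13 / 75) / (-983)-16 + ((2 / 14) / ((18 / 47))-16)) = 349279560 / 16942222333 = 0.02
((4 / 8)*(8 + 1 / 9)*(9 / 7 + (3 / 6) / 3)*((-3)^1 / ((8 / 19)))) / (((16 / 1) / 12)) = -84607 / 2688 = -31.48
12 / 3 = 4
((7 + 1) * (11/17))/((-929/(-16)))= 1408/15793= 0.09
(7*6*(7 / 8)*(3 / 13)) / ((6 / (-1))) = -147 / 104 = -1.41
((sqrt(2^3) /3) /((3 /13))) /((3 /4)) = 104 * sqrt(2) /27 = 5.45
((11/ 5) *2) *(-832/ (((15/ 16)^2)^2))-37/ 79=-94775470201/ 19996875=-4739.51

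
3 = 3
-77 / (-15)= 77 / 15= 5.13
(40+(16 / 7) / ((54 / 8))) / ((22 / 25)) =95300 / 2079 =45.84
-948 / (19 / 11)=-10428 / 19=-548.84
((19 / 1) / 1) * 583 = 11077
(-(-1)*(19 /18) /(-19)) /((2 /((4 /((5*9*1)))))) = -1 /405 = -0.00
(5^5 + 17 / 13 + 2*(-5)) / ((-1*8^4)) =-633 / 832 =-0.76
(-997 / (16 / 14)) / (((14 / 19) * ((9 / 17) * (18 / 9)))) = -322031 / 288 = -1118.16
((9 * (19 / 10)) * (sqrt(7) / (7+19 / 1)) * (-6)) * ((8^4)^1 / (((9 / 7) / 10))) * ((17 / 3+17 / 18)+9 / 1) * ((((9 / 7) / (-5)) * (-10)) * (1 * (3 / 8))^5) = -3892131 * sqrt(7) / 104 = -99015.49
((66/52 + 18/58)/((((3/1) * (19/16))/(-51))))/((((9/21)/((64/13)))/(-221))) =411203072/7163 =57406.54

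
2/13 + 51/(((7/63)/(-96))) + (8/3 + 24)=-1717450/39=-44037.18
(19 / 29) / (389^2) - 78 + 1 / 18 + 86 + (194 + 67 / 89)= 1425757236229 / 7030071018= 202.81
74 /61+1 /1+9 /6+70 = 8993 /122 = 73.71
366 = 366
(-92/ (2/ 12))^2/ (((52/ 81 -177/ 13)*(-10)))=160426656/ 68305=2348.68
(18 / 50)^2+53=33206 / 625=53.13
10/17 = 0.59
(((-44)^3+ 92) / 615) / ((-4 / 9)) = 63819 / 205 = 311.31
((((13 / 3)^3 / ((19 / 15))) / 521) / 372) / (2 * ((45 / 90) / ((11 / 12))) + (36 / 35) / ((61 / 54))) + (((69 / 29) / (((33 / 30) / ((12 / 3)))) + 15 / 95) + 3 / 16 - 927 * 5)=-4626.00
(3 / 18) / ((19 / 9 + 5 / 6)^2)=54 / 2809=0.02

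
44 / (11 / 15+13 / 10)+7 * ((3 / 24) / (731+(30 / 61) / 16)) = 470926807 / 21761323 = 21.64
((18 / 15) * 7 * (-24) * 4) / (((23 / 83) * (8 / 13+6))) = -2175264 / 4945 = -439.89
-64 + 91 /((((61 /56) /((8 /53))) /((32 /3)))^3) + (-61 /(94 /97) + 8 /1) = 15001615994003105 /85764731355306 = 174.92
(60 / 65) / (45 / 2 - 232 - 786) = -24 / 25883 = -0.00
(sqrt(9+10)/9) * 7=7 * sqrt(19)/9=3.39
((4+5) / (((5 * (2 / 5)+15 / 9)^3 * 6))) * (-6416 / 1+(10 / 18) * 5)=-519471 / 2662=-195.14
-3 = -3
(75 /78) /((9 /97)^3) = 22816825 /18954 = 1203.80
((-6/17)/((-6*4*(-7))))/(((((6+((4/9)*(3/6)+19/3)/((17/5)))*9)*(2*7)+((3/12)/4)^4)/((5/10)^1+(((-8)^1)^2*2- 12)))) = -1908736/7790526583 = -0.00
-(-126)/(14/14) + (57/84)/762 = 2688355/21336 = 126.00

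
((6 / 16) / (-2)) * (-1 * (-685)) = -2055 / 16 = -128.44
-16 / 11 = -1.45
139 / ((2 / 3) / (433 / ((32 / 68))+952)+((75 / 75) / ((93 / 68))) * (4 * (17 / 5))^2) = 1613397325 / 1569753488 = 1.03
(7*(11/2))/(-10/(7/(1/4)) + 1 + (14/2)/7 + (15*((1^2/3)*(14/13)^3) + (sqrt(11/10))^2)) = 5920915/1382224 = 4.28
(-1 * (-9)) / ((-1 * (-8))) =9 / 8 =1.12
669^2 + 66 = 447627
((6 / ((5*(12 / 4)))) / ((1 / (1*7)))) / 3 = 0.93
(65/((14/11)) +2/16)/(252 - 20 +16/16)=2867/13048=0.22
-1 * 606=-606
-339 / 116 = -2.92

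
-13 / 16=-0.81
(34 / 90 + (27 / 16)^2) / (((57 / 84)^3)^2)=33.04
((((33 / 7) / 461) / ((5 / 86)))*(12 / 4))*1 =8514 / 16135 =0.53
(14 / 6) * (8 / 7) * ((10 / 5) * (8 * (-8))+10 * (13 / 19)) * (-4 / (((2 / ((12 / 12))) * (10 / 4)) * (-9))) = -73664 / 2565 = -28.72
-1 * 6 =-6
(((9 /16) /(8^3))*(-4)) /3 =-3 /2048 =-0.00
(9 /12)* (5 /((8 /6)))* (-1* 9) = -405 /16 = -25.31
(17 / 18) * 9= 17 / 2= 8.50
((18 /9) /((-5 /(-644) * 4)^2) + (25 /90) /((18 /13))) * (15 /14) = 2222.01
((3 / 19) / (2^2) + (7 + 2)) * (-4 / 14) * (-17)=11679 / 266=43.91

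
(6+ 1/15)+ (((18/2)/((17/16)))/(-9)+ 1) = 1562/255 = 6.13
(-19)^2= 361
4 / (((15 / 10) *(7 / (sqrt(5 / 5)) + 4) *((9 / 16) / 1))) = 128 / 297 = 0.43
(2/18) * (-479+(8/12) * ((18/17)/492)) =-333862/6273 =-53.22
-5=-5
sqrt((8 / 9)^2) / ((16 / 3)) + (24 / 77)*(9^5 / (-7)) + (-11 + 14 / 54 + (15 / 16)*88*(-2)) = -81637763 / 29106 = -2804.84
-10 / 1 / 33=-10 / 33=-0.30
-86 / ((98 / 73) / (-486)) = 1525554 / 49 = 31133.76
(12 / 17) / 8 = 3 / 34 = 0.09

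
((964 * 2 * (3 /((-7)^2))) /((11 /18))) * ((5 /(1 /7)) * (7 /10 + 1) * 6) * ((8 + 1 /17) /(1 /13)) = 556270416 /77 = 7224291.12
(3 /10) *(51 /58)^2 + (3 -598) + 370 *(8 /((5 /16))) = 298630083 /33640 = 8877.23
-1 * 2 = -2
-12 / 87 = -4 / 29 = -0.14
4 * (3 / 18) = 2 / 3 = 0.67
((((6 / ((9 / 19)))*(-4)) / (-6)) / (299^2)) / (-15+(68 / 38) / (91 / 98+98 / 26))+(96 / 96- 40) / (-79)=828020598973 / 1677294447673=0.49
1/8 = 0.12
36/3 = 12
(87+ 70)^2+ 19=24668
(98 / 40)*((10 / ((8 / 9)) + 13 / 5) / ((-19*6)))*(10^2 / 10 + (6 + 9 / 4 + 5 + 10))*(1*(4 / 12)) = -95011 / 28800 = -3.30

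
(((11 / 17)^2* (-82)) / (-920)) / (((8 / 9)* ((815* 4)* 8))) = 44649 / 27736601600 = 0.00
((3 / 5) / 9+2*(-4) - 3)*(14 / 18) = -8.50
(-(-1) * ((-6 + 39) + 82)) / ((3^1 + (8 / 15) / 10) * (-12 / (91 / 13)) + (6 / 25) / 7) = -575 / 26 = -22.12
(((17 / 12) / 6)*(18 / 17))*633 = 633 / 4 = 158.25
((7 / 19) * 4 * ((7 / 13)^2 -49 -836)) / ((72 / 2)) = -1046612 / 28899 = -36.22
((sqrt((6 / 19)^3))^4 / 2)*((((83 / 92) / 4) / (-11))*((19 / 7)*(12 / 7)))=-1452168 / 30696199303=-0.00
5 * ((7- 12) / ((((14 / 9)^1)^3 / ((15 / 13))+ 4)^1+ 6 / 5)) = -273375 / 92534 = -2.95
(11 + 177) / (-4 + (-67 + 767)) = 47 / 174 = 0.27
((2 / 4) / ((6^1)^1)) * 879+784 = 3429 / 4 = 857.25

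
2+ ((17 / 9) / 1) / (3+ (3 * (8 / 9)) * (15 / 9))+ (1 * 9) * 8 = 4975 / 67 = 74.25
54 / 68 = 27 / 34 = 0.79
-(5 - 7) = 2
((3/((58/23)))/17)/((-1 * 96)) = -0.00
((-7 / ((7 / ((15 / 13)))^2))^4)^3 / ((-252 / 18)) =-16834112196028232574462890625 / 105182858979460003796002058691843843854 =-0.00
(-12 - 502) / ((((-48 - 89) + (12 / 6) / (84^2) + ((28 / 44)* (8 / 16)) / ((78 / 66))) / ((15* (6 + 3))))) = 3182502960 / 6271007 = 507.49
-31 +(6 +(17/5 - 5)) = -133/5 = -26.60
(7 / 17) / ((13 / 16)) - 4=-772 / 221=-3.49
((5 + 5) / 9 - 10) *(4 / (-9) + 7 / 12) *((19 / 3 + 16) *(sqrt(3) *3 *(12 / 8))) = -3350 *sqrt(3) / 27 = -214.90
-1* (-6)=6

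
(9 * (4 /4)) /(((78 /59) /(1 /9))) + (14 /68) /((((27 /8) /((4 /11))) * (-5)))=493573 /656370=0.75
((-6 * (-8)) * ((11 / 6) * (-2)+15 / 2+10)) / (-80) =-83 / 10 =-8.30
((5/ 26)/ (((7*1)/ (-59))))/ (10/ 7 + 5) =-0.25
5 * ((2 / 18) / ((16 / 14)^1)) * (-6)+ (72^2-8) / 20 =15353 / 60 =255.88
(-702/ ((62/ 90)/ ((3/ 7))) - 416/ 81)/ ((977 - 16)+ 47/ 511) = -283482433/ 616598649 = -0.46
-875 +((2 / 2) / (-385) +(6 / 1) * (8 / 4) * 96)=277.00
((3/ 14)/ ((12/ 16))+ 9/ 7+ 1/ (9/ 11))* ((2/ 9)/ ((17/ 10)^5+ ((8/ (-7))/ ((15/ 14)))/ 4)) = 3200000/ 71812629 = 0.04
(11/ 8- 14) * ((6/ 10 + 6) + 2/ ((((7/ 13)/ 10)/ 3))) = -1490.11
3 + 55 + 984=1042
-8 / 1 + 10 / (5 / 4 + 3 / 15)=-32 / 29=-1.10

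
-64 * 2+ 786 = 658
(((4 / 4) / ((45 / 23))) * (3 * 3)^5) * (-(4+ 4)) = -1207224 / 5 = -241444.80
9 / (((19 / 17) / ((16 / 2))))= 1224 / 19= 64.42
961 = 961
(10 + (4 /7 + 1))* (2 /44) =81 /154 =0.53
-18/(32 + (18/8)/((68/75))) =-4896/9379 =-0.52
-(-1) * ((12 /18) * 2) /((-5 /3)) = -4 /5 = -0.80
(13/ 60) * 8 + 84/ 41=2326/ 615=3.78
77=77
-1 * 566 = -566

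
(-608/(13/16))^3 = -920599396352/2197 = -419025669.71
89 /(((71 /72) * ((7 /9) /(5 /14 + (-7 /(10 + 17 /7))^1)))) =-2412612 /100891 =-23.91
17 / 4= 4.25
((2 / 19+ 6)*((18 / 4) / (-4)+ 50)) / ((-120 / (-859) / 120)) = 9740201 / 38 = 256321.08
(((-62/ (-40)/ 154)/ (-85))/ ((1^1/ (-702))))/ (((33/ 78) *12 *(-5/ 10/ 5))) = -47151/ 287980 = -0.16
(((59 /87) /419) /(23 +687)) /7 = 0.00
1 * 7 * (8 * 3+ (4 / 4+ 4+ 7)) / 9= 28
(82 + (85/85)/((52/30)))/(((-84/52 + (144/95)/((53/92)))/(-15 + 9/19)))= -26171930/22163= -1180.88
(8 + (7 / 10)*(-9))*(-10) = -17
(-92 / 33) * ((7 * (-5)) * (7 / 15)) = 4508 / 99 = 45.54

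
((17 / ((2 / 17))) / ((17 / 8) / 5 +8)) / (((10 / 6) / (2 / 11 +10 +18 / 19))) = 8066568 / 70433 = 114.53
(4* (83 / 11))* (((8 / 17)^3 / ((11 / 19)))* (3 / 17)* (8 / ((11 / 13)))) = 9.06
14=14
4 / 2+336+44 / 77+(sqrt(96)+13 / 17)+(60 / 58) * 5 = 4 * sqrt(6)+1188899 / 3451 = 354.31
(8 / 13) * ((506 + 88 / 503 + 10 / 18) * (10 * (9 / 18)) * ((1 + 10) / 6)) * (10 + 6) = 8074770880 / 176553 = 45735.68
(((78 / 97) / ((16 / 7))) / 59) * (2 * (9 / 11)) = 2457 / 251812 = 0.01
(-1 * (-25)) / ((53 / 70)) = 1750 / 53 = 33.02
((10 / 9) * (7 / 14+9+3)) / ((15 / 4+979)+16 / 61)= 6100 / 431739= 0.01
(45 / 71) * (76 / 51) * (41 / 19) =2460 / 1207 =2.04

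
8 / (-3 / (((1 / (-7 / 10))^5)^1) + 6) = 800000 / 650421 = 1.23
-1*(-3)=3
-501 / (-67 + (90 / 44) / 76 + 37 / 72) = 3769524 / 500039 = 7.54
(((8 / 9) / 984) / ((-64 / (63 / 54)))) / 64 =-7 / 27205632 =-0.00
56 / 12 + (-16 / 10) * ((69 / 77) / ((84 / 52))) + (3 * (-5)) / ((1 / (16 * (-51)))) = 98990954 / 8085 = 12243.78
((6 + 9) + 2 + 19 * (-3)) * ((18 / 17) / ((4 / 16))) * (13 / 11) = -37440 / 187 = -200.21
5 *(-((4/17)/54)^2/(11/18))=-40/257499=-0.00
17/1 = 17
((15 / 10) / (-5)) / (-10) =3 / 100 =0.03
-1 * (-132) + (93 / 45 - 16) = 1771 / 15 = 118.07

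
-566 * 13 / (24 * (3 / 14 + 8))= -25753 / 690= -37.32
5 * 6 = 30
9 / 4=2.25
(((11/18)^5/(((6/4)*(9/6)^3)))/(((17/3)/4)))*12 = 1288408/9034497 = 0.14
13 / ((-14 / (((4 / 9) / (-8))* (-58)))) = -377 / 126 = -2.99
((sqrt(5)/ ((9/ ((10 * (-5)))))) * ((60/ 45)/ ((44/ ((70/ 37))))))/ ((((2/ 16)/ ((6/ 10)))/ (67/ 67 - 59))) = 324800 * sqrt(5)/ 3663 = 198.27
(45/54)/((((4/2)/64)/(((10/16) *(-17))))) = -850/3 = -283.33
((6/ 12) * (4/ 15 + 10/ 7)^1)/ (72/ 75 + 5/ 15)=445/ 679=0.66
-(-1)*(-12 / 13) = -12 / 13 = -0.92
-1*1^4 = -1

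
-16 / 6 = -8 / 3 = -2.67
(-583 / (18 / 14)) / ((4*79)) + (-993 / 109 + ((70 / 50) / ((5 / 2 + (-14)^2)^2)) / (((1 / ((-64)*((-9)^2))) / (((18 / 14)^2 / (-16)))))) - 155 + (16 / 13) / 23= -84606195491419141 / 511300639837260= -165.47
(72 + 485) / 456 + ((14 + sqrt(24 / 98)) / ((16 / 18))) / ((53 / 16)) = 36 * sqrt(3) / 371 + 144433 / 24168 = 6.14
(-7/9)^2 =49/81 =0.60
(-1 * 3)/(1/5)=-15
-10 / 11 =-0.91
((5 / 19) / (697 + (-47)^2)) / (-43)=-5 / 2374202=-0.00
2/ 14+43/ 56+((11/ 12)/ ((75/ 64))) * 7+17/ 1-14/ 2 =206467/ 12600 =16.39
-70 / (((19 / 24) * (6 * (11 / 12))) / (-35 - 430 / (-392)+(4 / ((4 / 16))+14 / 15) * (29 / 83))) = 54634312 / 121429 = 449.93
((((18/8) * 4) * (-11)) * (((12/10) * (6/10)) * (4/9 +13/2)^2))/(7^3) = -6875/686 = -10.02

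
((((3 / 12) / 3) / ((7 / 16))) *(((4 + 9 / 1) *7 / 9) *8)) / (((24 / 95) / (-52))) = -256880 / 81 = -3171.36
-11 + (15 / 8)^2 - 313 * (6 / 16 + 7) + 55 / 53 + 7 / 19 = -149161881 / 64448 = -2314.45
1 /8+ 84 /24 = 29 /8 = 3.62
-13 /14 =-0.93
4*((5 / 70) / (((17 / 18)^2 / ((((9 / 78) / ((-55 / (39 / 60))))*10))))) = -486 / 111265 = -0.00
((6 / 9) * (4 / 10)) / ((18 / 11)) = 0.16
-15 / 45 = -1 / 3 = -0.33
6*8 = 48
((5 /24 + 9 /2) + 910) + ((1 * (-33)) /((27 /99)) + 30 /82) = 781369 /984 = 794.07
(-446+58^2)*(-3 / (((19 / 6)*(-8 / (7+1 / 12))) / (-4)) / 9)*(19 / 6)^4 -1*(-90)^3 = 4818085115 / 7776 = 619609.71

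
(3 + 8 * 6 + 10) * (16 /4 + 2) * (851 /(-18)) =-51911 /3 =-17303.67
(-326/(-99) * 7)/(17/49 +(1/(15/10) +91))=55909/223179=0.25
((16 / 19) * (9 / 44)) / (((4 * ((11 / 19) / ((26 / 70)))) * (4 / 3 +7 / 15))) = 0.02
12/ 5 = 2.40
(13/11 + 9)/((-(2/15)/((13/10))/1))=-1092/11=-99.27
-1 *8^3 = -512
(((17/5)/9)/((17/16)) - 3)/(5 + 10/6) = -119/300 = -0.40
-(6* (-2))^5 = 248832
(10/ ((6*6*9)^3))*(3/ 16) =5/ 90699264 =0.00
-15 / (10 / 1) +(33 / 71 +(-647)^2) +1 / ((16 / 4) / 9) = 118885301 / 284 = 418610.21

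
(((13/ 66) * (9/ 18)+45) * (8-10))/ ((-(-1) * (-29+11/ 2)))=5953/ 1551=3.84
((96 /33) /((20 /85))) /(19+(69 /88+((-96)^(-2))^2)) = 11551113216 /18483904523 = 0.62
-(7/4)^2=-49/16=-3.06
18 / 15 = 6 / 5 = 1.20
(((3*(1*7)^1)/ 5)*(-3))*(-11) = 693/ 5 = 138.60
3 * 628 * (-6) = -11304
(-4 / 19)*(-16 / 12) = 16 / 57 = 0.28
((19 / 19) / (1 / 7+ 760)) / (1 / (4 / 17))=28 / 90457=0.00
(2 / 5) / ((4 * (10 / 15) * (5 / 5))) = 3 / 20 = 0.15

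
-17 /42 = -0.40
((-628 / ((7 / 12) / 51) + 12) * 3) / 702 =-64042 / 273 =-234.59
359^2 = 128881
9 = 9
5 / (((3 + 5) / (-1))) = -5 / 8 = -0.62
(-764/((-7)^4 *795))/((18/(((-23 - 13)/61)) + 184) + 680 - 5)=-1528/3162873315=-0.00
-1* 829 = -829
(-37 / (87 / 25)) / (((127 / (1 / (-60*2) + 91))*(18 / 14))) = -14140105 / 2386584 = -5.92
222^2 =49284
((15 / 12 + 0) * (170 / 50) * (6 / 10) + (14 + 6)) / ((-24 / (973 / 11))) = -39893 / 480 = -83.11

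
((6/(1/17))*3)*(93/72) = 1581/4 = 395.25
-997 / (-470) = 2.12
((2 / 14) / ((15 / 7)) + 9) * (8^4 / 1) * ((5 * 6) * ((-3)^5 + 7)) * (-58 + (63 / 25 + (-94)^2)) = -57716647919616 / 25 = -2308665916784.64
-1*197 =-197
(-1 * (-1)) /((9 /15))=1.67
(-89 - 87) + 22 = -154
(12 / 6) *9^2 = 162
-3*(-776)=2328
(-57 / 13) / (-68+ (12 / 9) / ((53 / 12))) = 1007 / 15548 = 0.06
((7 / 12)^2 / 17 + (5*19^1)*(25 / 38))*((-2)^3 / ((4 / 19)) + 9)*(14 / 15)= -31068947 / 18360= -1692.21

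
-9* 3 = -27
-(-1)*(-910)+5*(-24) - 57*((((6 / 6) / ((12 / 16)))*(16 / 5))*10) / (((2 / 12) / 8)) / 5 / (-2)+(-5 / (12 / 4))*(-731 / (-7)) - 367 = 1060768 / 105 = 10102.55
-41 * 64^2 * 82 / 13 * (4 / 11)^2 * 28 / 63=-881328128 / 14157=-62253.88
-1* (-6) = 6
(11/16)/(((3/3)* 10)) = 11/160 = 0.07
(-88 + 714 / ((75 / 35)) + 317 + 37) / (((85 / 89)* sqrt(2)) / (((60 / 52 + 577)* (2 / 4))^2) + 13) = 2366567683331617675168 / 51344091928009801895 - 32008424119336* sqrt(2) / 789909106584766183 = 46.09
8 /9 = 0.89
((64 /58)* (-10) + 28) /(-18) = -82 /87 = -0.94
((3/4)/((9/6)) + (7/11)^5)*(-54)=-5255955/161051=-32.64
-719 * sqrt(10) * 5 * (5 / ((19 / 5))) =-14958.41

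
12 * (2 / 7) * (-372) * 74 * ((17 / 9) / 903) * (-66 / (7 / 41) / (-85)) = -66214016 / 73745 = -897.88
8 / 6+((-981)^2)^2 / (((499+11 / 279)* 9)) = 86130899128781 / 417696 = 206204749.70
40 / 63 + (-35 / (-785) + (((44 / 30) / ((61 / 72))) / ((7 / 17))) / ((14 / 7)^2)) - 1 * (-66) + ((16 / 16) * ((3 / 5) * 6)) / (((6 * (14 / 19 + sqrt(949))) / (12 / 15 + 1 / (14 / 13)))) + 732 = 43681 * sqrt(949) / 39945850 + 3224252518268 / 4031677575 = 799.76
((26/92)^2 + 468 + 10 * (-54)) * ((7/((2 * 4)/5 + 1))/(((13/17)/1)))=-90548885/357604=-253.21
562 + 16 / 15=8446 / 15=563.07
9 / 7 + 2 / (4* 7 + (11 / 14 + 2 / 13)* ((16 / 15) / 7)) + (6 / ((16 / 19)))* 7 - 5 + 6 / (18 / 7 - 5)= 933573597 / 21333368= 43.76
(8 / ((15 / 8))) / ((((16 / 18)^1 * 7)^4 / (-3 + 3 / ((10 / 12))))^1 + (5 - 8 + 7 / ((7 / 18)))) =419904 / 247338625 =0.00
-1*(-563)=563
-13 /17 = -0.76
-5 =-5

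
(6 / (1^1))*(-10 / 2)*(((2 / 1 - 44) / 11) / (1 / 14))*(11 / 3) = 5880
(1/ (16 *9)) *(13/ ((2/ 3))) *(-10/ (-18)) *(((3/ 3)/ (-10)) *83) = -1079/ 1728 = -0.62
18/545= 0.03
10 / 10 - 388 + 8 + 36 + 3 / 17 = -342.82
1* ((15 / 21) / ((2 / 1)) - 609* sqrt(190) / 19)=5 / 14 - 609* sqrt(190) / 19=-441.46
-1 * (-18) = 18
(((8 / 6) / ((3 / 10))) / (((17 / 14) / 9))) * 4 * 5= 11200 / 17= 658.82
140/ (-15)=-28/ 3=-9.33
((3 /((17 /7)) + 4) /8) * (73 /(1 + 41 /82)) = 6497 /204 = 31.85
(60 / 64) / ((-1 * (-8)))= 15 / 128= 0.12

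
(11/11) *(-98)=-98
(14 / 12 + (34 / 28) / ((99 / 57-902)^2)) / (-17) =-7168244318 / 104451425925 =-0.07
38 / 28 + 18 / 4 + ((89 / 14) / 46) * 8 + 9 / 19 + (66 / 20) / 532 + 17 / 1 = 427257 / 17480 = 24.44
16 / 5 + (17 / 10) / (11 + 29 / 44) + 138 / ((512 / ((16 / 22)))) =3197849 / 902880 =3.54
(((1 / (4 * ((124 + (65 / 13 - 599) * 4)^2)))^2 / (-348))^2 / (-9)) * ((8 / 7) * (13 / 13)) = -1 / 161508768291146924582825605919145984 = -0.00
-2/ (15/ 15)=-2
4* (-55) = -220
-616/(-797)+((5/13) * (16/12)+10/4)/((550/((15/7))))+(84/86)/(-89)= 9448483425/12212676476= 0.77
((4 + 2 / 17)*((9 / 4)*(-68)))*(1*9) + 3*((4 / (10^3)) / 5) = -7087497 / 1250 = -5670.00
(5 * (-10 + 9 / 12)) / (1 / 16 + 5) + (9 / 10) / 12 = -29357 / 3240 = -9.06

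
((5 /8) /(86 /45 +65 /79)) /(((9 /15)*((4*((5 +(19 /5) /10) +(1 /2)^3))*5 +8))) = 148125 /45912556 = 0.00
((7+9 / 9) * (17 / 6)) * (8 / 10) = 272 / 15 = 18.13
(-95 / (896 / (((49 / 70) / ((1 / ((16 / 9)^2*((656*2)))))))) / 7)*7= -24928 / 81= -307.75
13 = 13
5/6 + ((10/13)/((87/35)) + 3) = 9371/2262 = 4.14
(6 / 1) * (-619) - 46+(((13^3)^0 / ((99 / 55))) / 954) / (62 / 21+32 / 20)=-5143815185 / 1368036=-3760.00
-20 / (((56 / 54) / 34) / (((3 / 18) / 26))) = -765 / 182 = -4.20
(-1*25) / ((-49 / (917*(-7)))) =-3275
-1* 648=-648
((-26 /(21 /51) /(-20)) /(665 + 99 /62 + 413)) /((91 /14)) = 1054 /2342725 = 0.00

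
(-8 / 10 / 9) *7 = -0.62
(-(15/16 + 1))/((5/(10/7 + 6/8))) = -1891/2240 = -0.84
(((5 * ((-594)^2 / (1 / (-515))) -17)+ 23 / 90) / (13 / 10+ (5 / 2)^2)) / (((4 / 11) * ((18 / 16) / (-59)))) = 212274256740172 / 12231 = 17355429379.46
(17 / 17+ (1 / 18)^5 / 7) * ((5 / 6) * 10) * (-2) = -330674425 / 19840464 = -16.67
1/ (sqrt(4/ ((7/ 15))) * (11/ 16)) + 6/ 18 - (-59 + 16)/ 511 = 640/ 1533 + 8 * sqrt(105)/ 165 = 0.91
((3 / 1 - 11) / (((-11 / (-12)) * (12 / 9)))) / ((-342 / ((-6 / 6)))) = -4 / 209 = -0.02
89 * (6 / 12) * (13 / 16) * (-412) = -119171 / 8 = -14896.38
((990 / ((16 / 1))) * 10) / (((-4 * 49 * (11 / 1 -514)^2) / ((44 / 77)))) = -0.00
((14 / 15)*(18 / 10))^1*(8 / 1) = 336 / 25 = 13.44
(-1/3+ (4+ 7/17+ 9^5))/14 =4218.08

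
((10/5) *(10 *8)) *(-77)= -12320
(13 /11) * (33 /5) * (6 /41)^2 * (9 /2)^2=28431 /8405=3.38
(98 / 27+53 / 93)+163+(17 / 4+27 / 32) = 4614703 / 26784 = 172.29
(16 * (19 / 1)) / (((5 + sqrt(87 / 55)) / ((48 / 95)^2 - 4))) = -106216 / 437 + 9656 * sqrt(4785) / 10925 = -181.92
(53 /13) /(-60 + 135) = 53 /975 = 0.05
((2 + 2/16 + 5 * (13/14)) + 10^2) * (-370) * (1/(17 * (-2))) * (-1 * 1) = -1106115/952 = -1161.89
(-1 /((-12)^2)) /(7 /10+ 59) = -5 /42984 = -0.00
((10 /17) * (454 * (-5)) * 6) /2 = -68100 /17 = -4005.88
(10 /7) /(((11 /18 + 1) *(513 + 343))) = 45 /43442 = 0.00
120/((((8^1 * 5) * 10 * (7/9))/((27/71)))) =729/4970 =0.15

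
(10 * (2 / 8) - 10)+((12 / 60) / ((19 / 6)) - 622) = -119593 / 190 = -629.44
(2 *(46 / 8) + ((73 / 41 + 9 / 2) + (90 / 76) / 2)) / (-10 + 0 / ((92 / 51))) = -57249 / 31160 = -1.84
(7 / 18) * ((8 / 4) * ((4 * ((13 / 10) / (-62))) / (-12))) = 91 / 16740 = 0.01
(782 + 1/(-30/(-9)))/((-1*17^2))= -7823/2890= -2.71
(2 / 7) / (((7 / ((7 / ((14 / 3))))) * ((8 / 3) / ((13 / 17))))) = 117 / 6664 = 0.02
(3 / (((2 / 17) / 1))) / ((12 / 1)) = 17 / 8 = 2.12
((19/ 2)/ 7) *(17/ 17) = 19/ 14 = 1.36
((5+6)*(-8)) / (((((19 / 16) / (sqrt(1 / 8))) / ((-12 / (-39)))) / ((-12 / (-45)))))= -5632*sqrt(2) / 3705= -2.15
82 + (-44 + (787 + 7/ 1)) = 832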